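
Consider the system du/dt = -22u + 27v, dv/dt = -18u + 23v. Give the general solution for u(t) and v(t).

Coefficient matrix A = [[-22, 27], [-18, 23]].
Characteristic polynomial det(A - λI) = λ^2 - λ - 20 = 0.
Eigenvalues λ = 5, -4.
For λ=5: (A-λI) row 1 is [-27, 27], so an eigenvector is (-1, -1).
For λ=-4: (A-λI) row 1 is [-18, 27], so an eigenvector is (3, 2).
General solution: c_1e^(5t)(-1,-1) + c_2e^(-4t)(3,2).

u(t) = -c_1e^(5t) + 3c_2e^(-4t), v(t) = -c_1e^(5t) + 2c_2e^(-4t)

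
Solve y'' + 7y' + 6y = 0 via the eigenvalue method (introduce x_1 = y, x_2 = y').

Let x_1 = y, x_2 = y'. Then x_1' = x_2 and x_2' = -6x_1 - 7x_2.
A = [[0,1],[-6,-7]]; det(A-λI) = λ^2 + 7λ + 6.
Eigenvalues λ = -1, -6 with eigenvectors (1,-1), (1,-6).

y(t) = K_1e^(-t) + K_2e^(-6t)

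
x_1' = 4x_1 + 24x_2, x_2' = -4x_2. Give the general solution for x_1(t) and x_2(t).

x_1(t) = -3K_1e^(-4t) + K_2e^(4t), x_2(t) = K_1e^(-4t)

Coefficient matrix A = [[4, 24], [0, -4]].
Characteristic polynomial det(A - λI) = λ^2 - 16 = 0.
Eigenvalues λ = -4, 4.
For λ=-4: (A-λI) row 1 is [8, 24], so an eigenvector is (-3, 1).
For λ=4: (A-λI) row 1 is [0, 24], so an eigenvector is (1, 0).
General solution: K_1e^(-4t)(-3,1) + K_2e^(4t)(1,0).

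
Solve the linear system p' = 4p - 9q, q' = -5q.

p(t) = K_1e^(4t) - K_2e^(-5t), q(t) = -K_2e^(-5t)

Coefficient matrix A = [[4, -9], [0, -5]].
Characteristic polynomial det(A - λI) = λ^2 + λ - 20 = 0.
Eigenvalues λ = 4, -5.
For λ=4: (A-λI) row 1 is [0, -9], so an eigenvector is (1, 0).
For λ=-5: (A-λI) row 1 is [9, -9], so an eigenvector is (-1, -1).
General solution: K_1e^(4t)(1,0) + K_2e^(-5t)(-1,-1).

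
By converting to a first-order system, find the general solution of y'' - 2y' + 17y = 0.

y(t) = c_1e^(t)cos(4t) + c_2e^(t)sin(4t)

Let x_1 = y, x_2 = y'. Then x_1' = x_2 and x_2' = -17x_1 + 2x_2.
A = [[0,1],[-17,2]]; det(A-λI) = λ^2 - 2λ + 17.
Eigenvalues λ = 1 ± 4i.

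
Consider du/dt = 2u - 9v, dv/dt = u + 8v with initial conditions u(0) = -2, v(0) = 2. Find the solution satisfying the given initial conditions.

Coefficient matrix A = [[2, -9], [1, 8]].
Characteristic polynomial det(A - λI) = λ^2 - 10λ + 25 = 0.
Single eigenvalue λ = 5 with algebraic multiplicity 2.
Eigenvector v = (-3,1); generalized eigenvector w with (A-λI)w=v is (-2,1).
General solution: e^(5t)[c_1·v + c_2·(t·v + w)].
Applying u(0)=-2, v(0)=2 gives c_1=-2, c_2=4.

u(t) = -12te^(5t) - 2e^(5t), v(t) = 4te^(5t) + 2e^(5t)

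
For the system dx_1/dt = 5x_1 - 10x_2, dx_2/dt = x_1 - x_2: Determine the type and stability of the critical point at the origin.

A = [[5,-10],[1,-1]]; det(A-λI) = λ^2 - 4λ + 5.
λ = 2 ± i: positive real part.

unstable spiral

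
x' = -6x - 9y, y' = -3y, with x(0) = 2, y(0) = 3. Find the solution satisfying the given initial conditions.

x(t) = -9e^(-3t) + 11e^(-6t), y(t) = 3e^(-3t)

Coefficient matrix A = [[-6, -9], [0, -3]].
Characteristic polynomial det(A - λI) = λ^2 + 9λ + 18 = 0.
Eigenvalues λ = -3, -6.
For λ=-3: (A-λI) row 1 is [-3, -9], so an eigenvector is (3, -1).
For λ=-6: (A-λI) row 1 is [0, -9], so an eigenvector is (1, 0).
General solution: K_1e^(-3t)(3,-1) + K_2e^(-6t)(1,0).
Applying x(0)=2, y(0)=3 gives K_1=-3, K_2=11.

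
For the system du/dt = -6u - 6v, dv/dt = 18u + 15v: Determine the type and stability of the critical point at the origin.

A = [[-6,-6],[18,15]]; det(A-λI) = λ^2 - 9λ + 18.
λ = 3, 6: both positive.

unstable node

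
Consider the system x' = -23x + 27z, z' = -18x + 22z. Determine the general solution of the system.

Coefficient matrix A = [[-23, 27], [-18, 22]].
Characteristic polynomial det(A - λI) = λ^2 + λ - 20 = 0.
Eigenvalues λ = -5, 4.
For λ=-5: (A-λI) row 1 is [-18, 27], so an eigenvector is (3, 2).
For λ=4: (A-λI) row 1 is [-27, 27], so an eigenvector is (1, 1).
General solution: K_1e^(-5t)(3,2) + K_2e^(4t)(1,1).

x(t) = 3K_1e^(-5t) + K_2e^(4t), z(t) = 2K_1e^(-5t) + K_2e^(4t)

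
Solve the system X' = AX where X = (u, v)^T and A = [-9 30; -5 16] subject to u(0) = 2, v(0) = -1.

Coefficient matrix A = [[-9, 30], [-5, 16]].
Characteristic polynomial det(A - λI) = λ^2 - 7λ + 6 = 0.
Eigenvalues λ = 1, 6.
For λ=1: (A-λI) row 1 is [-10, 30], so an eigenvector is (-3, -1).
For λ=6: (A-λI) row 1 is [-15, 30], so an eigenvector is (2, 1).
General solution: K_1e^(t)(-3,-1) + K_2e^(6t)(2,1).
Applying u(0)=2, v(0)=-1 gives K_1=-4, K_2=-5.

u(t) = -10e^(6t) + 12e^(t), v(t) = -5e^(6t) + 4e^(t)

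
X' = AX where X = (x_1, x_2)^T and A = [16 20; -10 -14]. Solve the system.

Coefficient matrix A = [[16, 20], [-10, -14]].
Characteristic polynomial det(A - λI) = λ^2 - 2λ - 24 = 0.
Eigenvalues λ = -4, 6.
For λ=-4: (A-λI) row 1 is [20, 20], so an eigenvector is (-1, 1).
For λ=6: (A-λI) row 1 is [10, 20], so an eigenvector is (2, -1).
General solution: c_1e^(-4t)(-1,1) + c_2e^(6t)(2,-1).

x_1(t) = -c_1e^(-4t) + 2c_2e^(6t), x_2(t) = c_1e^(-4t) - c_2e^(6t)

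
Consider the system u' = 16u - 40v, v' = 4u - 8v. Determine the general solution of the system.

Coefficient matrix A = [[16, -40], [4, -8]].
Characteristic polynomial det(A - λI) = λ^2 - 8λ + 32 = 0.
Eigenvalues λ = 4 ± 4i (complex conjugate pair).
For λ=4+4i: an eigenvector is (-3,-1) - i(1,0) = (-3 - i, -1).
A real fundamental pair from Re and Im of e^((4+4i)t)v: X_1 = e^(4t)(cos(4t)·(-3,-1) + sin(4t)·(1,0)), X_2 = e^(4t)(sin(4t)·(-3,-1) - cos(4t)·(1,0)).
General solution: c_1X_1 + c_2X_2.

u(t) = c_1e^(4t)sin(4t) - 3c_1e^(4t)cos(4t) - 3c_2e^(4t)sin(4t) - c_2e^(4t)cos(4t), v(t) = -c_1e^(4t)cos(4t) - c_2e^(4t)sin(4t)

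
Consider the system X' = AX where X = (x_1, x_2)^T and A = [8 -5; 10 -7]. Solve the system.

Coefficient matrix A = [[8, -5], [10, -7]].
Characteristic polynomial det(A - λI) = λ^2 - λ - 6 = 0.
Eigenvalues λ = 3, -2.
For λ=3: (A-λI) row 1 is [5, -5], so an eigenvector is (1, 1).
For λ=-2: (A-λI) row 1 is [10, -5], so an eigenvector is (-1, -2).
General solution: K_1e^(3t)(1,1) + K_2e^(-2t)(-1,-2).

x_1(t) = K_1e^(3t) - K_2e^(-2t), x_2(t) = K_1e^(3t) - 2K_2e^(-2t)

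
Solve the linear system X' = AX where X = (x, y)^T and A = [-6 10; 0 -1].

x(t) = 2K_1e^(-t) + K_2e^(-6t), y(t) = K_1e^(-t)

Coefficient matrix A = [[-6, 10], [0, -1]].
Characteristic polynomial det(A - λI) = λ^2 + 7λ + 6 = 0.
Eigenvalues λ = -1, -6.
For λ=-1: (A-λI) row 1 is [-5, 10], so an eigenvector is (2, 1).
For λ=-6: (A-λI) row 1 is [0, 10], so an eigenvector is (1, 0).
General solution: K_1e^(-t)(2,1) + K_2e^(-6t)(1,0).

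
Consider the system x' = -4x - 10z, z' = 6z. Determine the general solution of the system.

Coefficient matrix A = [[-4, -10], [0, 6]].
Characteristic polynomial det(A - λI) = λ^2 - 2λ - 24 = 0.
Eigenvalues λ = 6, -4.
For λ=6: (A-λI) row 1 is [-10, -10], so an eigenvector is (-1, 1).
For λ=-4: (A-λI) row 1 is [0, -10], so an eigenvector is (1, 0).
General solution: c_1e^(6t)(-1,1) + c_2e^(-4t)(1,0).

x(t) = -c_1e^(6t) + c_2e^(-4t), z(t) = c_1e^(6t)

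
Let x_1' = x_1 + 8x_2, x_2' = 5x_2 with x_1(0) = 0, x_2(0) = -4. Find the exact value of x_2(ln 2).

A = [[1,8],[0,5]]; eigenvalues λ = 1, 5.
Eigenvectors: (1,0) for λ=1, (-2,-1) for λ=5.
From the initial condition, c_1 = 8, c_2 = 4.
x_2(ln 2) = (8)(2^1)(0) + (4)(2^5)(-1) = -128.

-128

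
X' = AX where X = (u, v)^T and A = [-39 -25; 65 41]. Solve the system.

u(t) = -2K_1e^(t)sin(5t) - K_1e^(t)cos(5t) - K_2e^(t)sin(5t) + 2K_2e^(t)cos(5t), v(t) = 3K_1e^(t)sin(5t) + 2K_1e^(t)cos(5t) + 2K_2e^(t)sin(5t) - 3K_2e^(t)cos(5t)

Coefficient matrix A = [[-39, -25], [65, 41]].
Characteristic polynomial det(A - λI) = λ^2 - 2λ + 26 = 0.
Eigenvalues λ = 1 ± 5i (complex conjugate pair).
For λ=1+5i: an eigenvector is (-1,2) - i(-2,3) = (-1 + 2i, 2 - 3i).
A real fundamental pair from Re and Im of e^((1+5i)t)v: X_1 = e^(t)(cos(5t)·(-1,2) + sin(5t)·(-2,3)), X_2 = e^(t)(sin(5t)·(-1,2) - cos(5t)·(-2,3)).
General solution: K_1X_1 + K_2X_2.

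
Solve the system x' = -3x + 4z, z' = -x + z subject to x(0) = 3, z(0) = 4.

Coefficient matrix A = [[-3, 4], [-1, 1]].
Characteristic polynomial det(A - λI) = λ^2 + 2λ + 1 = 0.
Single eigenvalue λ = -1 with algebraic multiplicity 2.
Eigenvector v = (2,1); generalized eigenvector w with (A-λI)w=v is (3,2).
General solution: e^(-t)[K_1·v + K_2·(t·v + w)].
Applying x(0)=3, z(0)=4 gives K_1=-6, K_2=5.

x(t) = 10te^(-t) + 3e^(-t), z(t) = 5te^(-t) + 4e^(-t)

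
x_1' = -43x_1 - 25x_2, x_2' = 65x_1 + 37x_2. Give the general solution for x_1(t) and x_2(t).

x_1(t) = K_1e^(-3t)sin(5t) - 2K_1e^(-3t)cos(5t) - 2K_2e^(-3t)sin(5t) - K_2e^(-3t)cos(5t), x_2(t) = -2K_1e^(-3t)sin(5t) + 3K_1e^(-3t)cos(5t) + 3K_2e^(-3t)sin(5t) + 2K_2e^(-3t)cos(5t)

Coefficient matrix A = [[-43, -25], [65, 37]].
Characteristic polynomial det(A - λI) = λ^2 + 6λ + 34 = 0.
Eigenvalues λ = -3 ± 5i (complex conjugate pair).
For λ=-3+5i: an eigenvector is (-2,3) - i(1,-2) = (-2 - i, 3 + 2i).
A real fundamental pair from Re and Im of e^((-3+5i)t)v: X_1 = e^(-3t)(cos(5t)·(-2,3) + sin(5t)·(1,-2)), X_2 = e^(-3t)(sin(5t)·(-2,3) - cos(5t)·(1,-2)).
General solution: K_1X_1 + K_2X_2.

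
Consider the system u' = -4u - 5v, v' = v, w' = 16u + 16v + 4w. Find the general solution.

u(t) = -K_1e^(t) + K_2e^(-4t), v(t) = K_1e^(t), w(t) = -2K_2e^(-4t) + K_3e^(4t)

Coefficient matrix A = [[-4, -5, 0], [0, 1, 0], [16, 16, 4]].
det(A - λI) = 0 gives eigenvalues λ = 1, -4, 4.
For λ=1: eigenvector (-1,1,0).
For λ=-4: eigenvector (1,0,-2).
For λ=4: eigenvector (0,0,1).
General solution: K_1e^(t)(-1,1,0) + K_2e^(-4t)(1,0,-2) + K_3e^(4t)(0,0,1).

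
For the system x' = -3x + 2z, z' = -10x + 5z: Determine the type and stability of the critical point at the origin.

unstable spiral

A = [[-3,2],[-10,5]]; det(A-λI) = λ^2 - 2λ + 5.
λ = 1 ± 2i: positive real part.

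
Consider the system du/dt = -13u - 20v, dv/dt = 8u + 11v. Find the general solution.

Coefficient matrix A = [[-13, -20], [8, 11]].
Characteristic polynomial det(A - λI) = λ^2 + 2λ + 17 = 0.
Eigenvalues λ = -1 ± 4i (complex conjugate pair).
For λ=-1+4i: an eigenvector is (-2,1) - i(1,-1) = (-2 - i, 1 + i).
A real fundamental pair from Re and Im of e^((-1+4i)t)v: X_1 = e^(-t)(cos(4t)·(-2,1) + sin(4t)·(1,-1)), X_2 = e^(-t)(sin(4t)·(-2,1) - cos(4t)·(1,-1)).
General solution: C_1X_1 + C_2X_2.

u(t) = C_1e^(-t)sin(4t) - 2C_1e^(-t)cos(4t) - 2C_2e^(-t)sin(4t) - C_2e^(-t)cos(4t), v(t) = -C_1e^(-t)sin(4t) + C_1e^(-t)cos(4t) + C_2e^(-t)sin(4t) + C_2e^(-t)cos(4t)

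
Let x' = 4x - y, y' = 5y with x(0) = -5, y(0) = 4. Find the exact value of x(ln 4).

-4352

A = [[4,-1],[0,5]]; eigenvalues λ = 5, 4.
Eigenvectors: (1,-1) for λ=5, (-1,0) for λ=4.
From the initial condition, c_1 = -4, c_2 = 1.
x(ln 4) = (-4)(4^5)(1) + (1)(4^4)(-1) = -4352.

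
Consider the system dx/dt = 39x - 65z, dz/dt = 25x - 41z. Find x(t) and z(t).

x(t) = 2c_1e^(-t)sin(5t) - 3c_1e^(-t)cos(5t) - 3c_2e^(-t)sin(5t) - 2c_2e^(-t)cos(5t), z(t) = c_1e^(-t)sin(5t) - 2c_1e^(-t)cos(5t) - 2c_2e^(-t)sin(5t) - c_2e^(-t)cos(5t)

Coefficient matrix A = [[39, -65], [25, -41]].
Characteristic polynomial det(A - λI) = λ^2 + 2λ + 26 = 0.
Eigenvalues λ = -1 ± 5i (complex conjugate pair).
For λ=-1+5i: an eigenvector is (-3,-2) - i(2,1) = (-3 - 2i, -2 - i).
A real fundamental pair from Re and Im of e^((-1+5i)t)v: X_1 = e^(-t)(cos(5t)·(-3,-2) + sin(5t)·(2,1)), X_2 = e^(-t)(sin(5t)·(-3,-2) - cos(5t)·(2,1)).
General solution: c_1X_1 + c_2X_2.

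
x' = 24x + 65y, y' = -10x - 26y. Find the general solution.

Coefficient matrix A = [[24, 65], [-10, -26]].
Characteristic polynomial det(A - λI) = λ^2 + 2λ + 26 = 0.
Eigenvalues λ = -1 ± 5i (complex conjugate pair).
For λ=-1+5i: an eigenvector is (2,-1) - i(-3,1) = (2 + 3i, -1 - i).
A real fundamental pair from Re and Im of e^((-1+5i)t)v: X_1 = e^(-t)(cos(5t)·(2,-1) + sin(5t)·(-3,1)), X_2 = e^(-t)(sin(5t)·(2,-1) - cos(5t)·(-3,1)).
General solution: C_1X_1 + C_2X_2.

x(t) = -3C_1e^(-t)sin(5t) + 2C_1e^(-t)cos(5t) + 2C_2e^(-t)sin(5t) + 3C_2e^(-t)cos(5t), y(t) = C_1e^(-t)sin(5t) - C_1e^(-t)cos(5t) - C_2e^(-t)sin(5t) - C_2e^(-t)cos(5t)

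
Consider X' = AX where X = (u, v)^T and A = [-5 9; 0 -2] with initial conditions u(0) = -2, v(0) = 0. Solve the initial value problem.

u(t) = -2e^(-5t), v(t) = 0

Coefficient matrix A = [[-5, 9], [0, -2]].
Characteristic polynomial det(A - λI) = λ^2 + 7λ + 10 = 0.
Eigenvalues λ = -2, -5.
For λ=-2: (A-λI) row 1 is [-3, 9], so an eigenvector is (3, 1).
For λ=-5: (A-λI) row 1 is [0, 9], so an eigenvector is (1, 0).
General solution: K_1e^(-2t)(3,1) + K_2e^(-5t)(1,0).
Applying u(0)=-2, v(0)=0 gives K_1=0, K_2=-2.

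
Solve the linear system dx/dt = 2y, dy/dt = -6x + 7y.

Coefficient matrix A = [[0, 2], [-6, 7]].
Characteristic polynomial det(A - λI) = λ^2 - 7λ + 12 = 0.
Eigenvalues λ = 3, 4.
For λ=3: (A-λI) row 1 is [-3, 2], so an eigenvector is (2, 3).
For λ=4: (A-λI) row 1 is [-4, 2], so an eigenvector is (1, 2).
General solution: C_1e^(3t)(2,3) + C_2e^(4t)(1,2).

x(t) = 2C_1e^(3t) + C_2e^(4t), y(t) = 3C_1e^(3t) + 2C_2e^(4t)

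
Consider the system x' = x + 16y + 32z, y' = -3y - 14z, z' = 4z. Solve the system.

Coefficient matrix A = [[1, 16, 32], [0, -3, -14], [0, 0, 4]].
det(A - λI) = 0 gives eigenvalues λ = 1, -3, 4.
For λ=1: eigenvector (1,0,0).
For λ=-3: eigenvector (-4,1,0).
For λ=4: eigenvector (0,-2,1).
General solution: K_1e^(t)(1,0,0) + K_2e^(-3t)(-4,1,0) + K_3e^(4t)(0,-2,1).

x(t) = K_1e^(t) - 4K_2e^(-3t), y(t) = K_2e^(-3t) - 2K_3e^(4t), z(t) = K_3e^(4t)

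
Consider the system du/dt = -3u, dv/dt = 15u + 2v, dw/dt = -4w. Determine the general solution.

Coefficient matrix A = [[-3, 0, 0], [15, 2, 0], [0, 0, -4]].
det(A - λI) = 0 gives eigenvalues λ = -3, 2, -4.
For λ=-3: eigenvector (1,-3,0).
For λ=2: eigenvector (0,1,0).
For λ=-4: eigenvector (0,0,1).
General solution: K_1e^(-3t)(1,-3,0) + K_2e^(2t)(0,1,0) + K_3e^(-4t)(0,0,1).

u(t) = K_1e^(-3t), v(t) = -3K_1e^(-3t) + K_2e^(2t), w(t) = K_3e^(-4t)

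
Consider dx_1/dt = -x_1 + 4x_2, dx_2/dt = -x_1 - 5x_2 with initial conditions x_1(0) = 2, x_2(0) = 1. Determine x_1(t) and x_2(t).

Coefficient matrix A = [[-1, 4], [-1, -5]].
Characteristic polynomial det(A - λI) = λ^2 + 6λ + 9 = 0.
Single eigenvalue λ = -3 with algebraic multiplicity 2.
Eigenvector v = (-2,1); generalized eigenvector w with (A-λI)w=v is (-1,0).
General solution: e^(-3t)[c_1·v + c_2·(t·v + w)].
Applying x_1(0)=2, x_2(0)=1 gives c_1=1, c_2=-4.

x_1(t) = 8te^(-3t) + 2e^(-3t), x_2(t) = -4te^(-3t) + e^(-3t)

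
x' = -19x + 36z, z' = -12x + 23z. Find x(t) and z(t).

Coefficient matrix A = [[-19, 36], [-12, 23]].
Characteristic polynomial det(A - λI) = λ^2 - 4λ - 5 = 0.
Eigenvalues λ = -1, 5.
For λ=-1: (A-λI) row 1 is [-18, 36], so an eigenvector is (-2, -1).
For λ=5: (A-λI) row 1 is [-24, 36], so an eigenvector is (-3, -2).
General solution: K_1e^(-t)(-2,-1) + K_2e^(5t)(-3,-2).

x(t) = -2K_1e^(-t) - 3K_2e^(5t), z(t) = -K_1e^(-t) - 2K_2e^(5t)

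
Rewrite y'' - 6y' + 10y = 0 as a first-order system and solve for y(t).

y(t) = K_1e^(3t)cos(t) + K_2e^(3t)sin(t)

Let x_1 = y, x_2 = y'. Then x_1' = x_2 and x_2' = -10x_1 + 6x_2.
A = [[0,1],[-10,6]]; det(A-λI) = λ^2 - 6λ + 10.
Eigenvalues λ = 3 ± i.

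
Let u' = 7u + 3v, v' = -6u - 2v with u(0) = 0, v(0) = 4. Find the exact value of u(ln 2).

A = [[7,3],[-6,-2]]; eigenvalues λ = 4, 1.
Eigenvectors: (1,-1) for λ=4, (-1,2) for λ=1.
From the initial condition, c_1 = 4, c_2 = 4.
u(ln 2) = (4)(2^4)(1) + (4)(2^1)(-1) = 56.

56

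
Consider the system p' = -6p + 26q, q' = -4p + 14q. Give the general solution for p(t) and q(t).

Coefficient matrix A = [[-6, 26], [-4, 14]].
Characteristic polynomial det(A - λI) = λ^2 - 8λ + 20 = 0.
Eigenvalues λ = 4 ± 2i (complex conjugate pair).
For λ=4+2i: an eigenvector is (-3,-1) - i(2,1) = (-3 - 2i, -1 - i).
A real fundamental pair from Re and Im of e^((4+2i)t)v: X_1 = e^(4t)(cos(2t)·(-3,-1) + sin(2t)·(2,1)), X_2 = e^(4t)(sin(2t)·(-3,-1) - cos(2t)·(2,1)).
General solution: C_1X_1 + C_2X_2.

p(t) = 2C_1e^(4t)sin(2t) - 3C_1e^(4t)cos(2t) - 3C_2e^(4t)sin(2t) - 2C_2e^(4t)cos(2t), q(t) = C_1e^(4t)sin(2t) - C_1e^(4t)cos(2t) - C_2e^(4t)sin(2t) - C_2e^(4t)cos(2t)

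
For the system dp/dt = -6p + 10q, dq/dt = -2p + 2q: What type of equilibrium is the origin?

stable spiral

A = [[-6,10],[-2,2]]; det(A-λI) = λ^2 + 4λ + 8.
λ = -2 ± 2i: negative real part.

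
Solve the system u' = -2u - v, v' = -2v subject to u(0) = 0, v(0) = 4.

Coefficient matrix A = [[-2, -1], [0, -2]].
Characteristic polynomial det(A - λI) = λ^2 + 4λ + 4 = 0.
Single eigenvalue λ = -2 with algebraic multiplicity 2.
Eigenvector v = (-1,0); generalized eigenvector w with (A-λI)w=v is (-3,1).
General solution: e^(-2t)[K_1·v + K_2·(t·v + w)].
Applying u(0)=0, v(0)=4 gives K_1=-12, K_2=4.

u(t) = -4te^(-2t), v(t) = 4e^(-2t)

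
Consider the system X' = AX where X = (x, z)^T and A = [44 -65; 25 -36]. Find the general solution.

Coefficient matrix A = [[44, -65], [25, -36]].
Characteristic polynomial det(A - λI) = λ^2 - 8λ + 41 = 0.
Eigenvalues λ = 4 ± 5i (complex conjugate pair).
For λ=4+5i: an eigenvector is (-3,-2) - i(2,1) = (-3 - 2i, -2 - i).
A real fundamental pair from Re and Im of e^((4+5i)t)v: X_1 = e^(4t)(cos(5t)·(-3,-2) + sin(5t)·(2,1)), X_2 = e^(4t)(sin(5t)·(-3,-2) - cos(5t)·(2,1)).
General solution: K_1X_1 + K_2X_2.

x(t) = 2K_1e^(4t)sin(5t) - 3K_1e^(4t)cos(5t) - 3K_2e^(4t)sin(5t) - 2K_2e^(4t)cos(5t), z(t) = K_1e^(4t)sin(5t) - 2K_1e^(4t)cos(5t) - 2K_2e^(4t)sin(5t) - K_2e^(4t)cos(5t)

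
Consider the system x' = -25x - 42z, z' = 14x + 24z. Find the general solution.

Coefficient matrix A = [[-25, -42], [14, 24]].
Characteristic polynomial det(A - λI) = λ^2 + λ - 12 = 0.
Eigenvalues λ = -4, 3.
For λ=-4: (A-λI) row 1 is [-21, -42], so an eigenvector is (2, -1).
For λ=3: (A-λI) row 1 is [-28, -42], so an eigenvector is (-3, 2).
General solution: c_1e^(-4t)(2,-1) + c_2e^(3t)(-3,2).

x(t) = 2c_1e^(-4t) - 3c_2e^(3t), z(t) = -c_1e^(-4t) + 2c_2e^(3t)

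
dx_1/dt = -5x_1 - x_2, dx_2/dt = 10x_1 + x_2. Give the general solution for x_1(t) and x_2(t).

Coefficient matrix A = [[-5, -1], [10, 1]].
Characteristic polynomial det(A - λI) = λ^2 + 4λ + 5 = 0.
Eigenvalues λ = -2 ± i (complex conjugate pair).
For λ=-2+i: an eigenvector is (0,-1) - i(1,-3) = (0 - i, -1 + 3i).
A real fundamental pair from Re and Im of e^((-2+i)t)v: X_1 = e^(-2t)(cos(t)·(0,-1) + sin(t)·(1,-3)), X_2 = e^(-2t)(sin(t)·(0,-1) - cos(t)·(1,-3)).
General solution: K_1X_1 + K_2X_2.

x_1(t) = K_1e^(-2t)sin(t) - K_2e^(-2t)cos(t), x_2(t) = -3K_1e^(-2t)sin(t) - K_1e^(-2t)cos(t) - K_2e^(-2t)sin(t) + 3K_2e^(-2t)cos(t)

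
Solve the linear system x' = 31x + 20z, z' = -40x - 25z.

Coefficient matrix A = [[31, 20], [-40, -25]].
Characteristic polynomial det(A - λI) = λ^2 - 6λ + 25 = 0.
Eigenvalues λ = 3 ± 4i (complex conjugate pair).
For λ=3+4i: an eigenvector is (1,-1) - i(2,-3) = (1 - 2i, -1 + 3i).
A real fundamental pair from Re and Im of e^((3+4i)t)v: X_1 = e^(3t)(cos(4t)·(1,-1) + sin(4t)·(2,-3)), X_2 = e^(3t)(sin(4t)·(1,-1) - cos(4t)·(2,-3)).
General solution: K_1X_1 + K_2X_2.

x(t) = 2K_1e^(3t)sin(4t) + K_1e^(3t)cos(4t) + K_2e^(3t)sin(4t) - 2K_2e^(3t)cos(4t), z(t) = -3K_1e^(3t)sin(4t) - K_1e^(3t)cos(4t) - K_2e^(3t)sin(4t) + 3K_2e^(3t)cos(4t)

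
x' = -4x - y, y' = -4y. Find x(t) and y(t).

Coefficient matrix A = [[-4, -1], [0, -4]].
Characteristic polynomial det(A - λI) = λ^2 + 8λ + 16 = 0.
Single eigenvalue λ = -4 with algebraic multiplicity 2.
Eigenvector v = (1,0); generalized eigenvector w with (A-λI)w=v is (-1,-1).
General solution: e^(-4t)[c_1·v + c_2·(t·v + w)].

x(t) = c_1e^(-4t) + c_2te^(-4t) - c_2e^(-4t), y(t) = -c_2e^(-4t)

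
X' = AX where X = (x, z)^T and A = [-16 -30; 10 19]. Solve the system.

x(t) = -2C_1e^(-t) + 3C_2e^(4t), z(t) = C_1e^(-t) - 2C_2e^(4t)

Coefficient matrix A = [[-16, -30], [10, 19]].
Characteristic polynomial det(A - λI) = λ^2 - 3λ - 4 = 0.
Eigenvalues λ = -1, 4.
For λ=-1: (A-λI) row 1 is [-15, -30], so an eigenvector is (-2, 1).
For λ=4: (A-λI) row 1 is [-20, -30], so an eigenvector is (3, -2).
General solution: C_1e^(-t)(-2,1) + C_2e^(4t)(3,-2).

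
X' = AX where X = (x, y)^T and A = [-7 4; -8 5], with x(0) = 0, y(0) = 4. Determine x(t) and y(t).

Coefficient matrix A = [[-7, 4], [-8, 5]].
Characteristic polynomial det(A - λI) = λ^2 + 2λ - 3 = 0.
Eigenvalues λ = -3, 1.
For λ=-3: (A-λI) row 1 is [-4, 4], so an eigenvector is (1, 1).
For λ=1: (A-λI) row 1 is [-8, 4], so an eigenvector is (-1, -2).
General solution: c_1e^(-3t)(1,1) + c_2e^(t)(-1,-2).
Applying x(0)=0, y(0)=4 gives c_1=-4, c_2=-4.

x(t) = 4e^(t) - 4e^(-3t), y(t) = 8e^(t) - 4e^(-3t)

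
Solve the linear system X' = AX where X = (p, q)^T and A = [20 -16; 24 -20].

Coefficient matrix A = [[20, -16], [24, -20]].
Characteristic polynomial det(A - λI) = λ^2 - 16 = 0.
Eigenvalues λ = 4, -4.
For λ=4: (A-λI) row 1 is [16, -16], so an eigenvector is (-1, -1).
For λ=-4: (A-λI) row 1 is [24, -16], so an eigenvector is (-2, -3).
General solution: c_1e^(4t)(-1,-1) + c_2e^(-4t)(-2,-3).

p(t) = -c_1e^(4t) - 2c_2e^(-4t), q(t) = -c_1e^(4t) - 3c_2e^(-4t)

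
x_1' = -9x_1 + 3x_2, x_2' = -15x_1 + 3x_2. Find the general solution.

x_1(t) = K_1e^(-3t)cos(3t) + K_2e^(-3t)sin(3t), x_2(t) = -K_1e^(-3t)sin(3t) + 2K_1e^(-3t)cos(3t) + 2K_2e^(-3t)sin(3t) + K_2e^(-3t)cos(3t)

Coefficient matrix A = [[-9, 3], [-15, 3]].
Characteristic polynomial det(A - λI) = λ^2 + 6λ + 18 = 0.
Eigenvalues λ = -3 ± 3i (complex conjugate pair).
For λ=-3+3i: an eigenvector is (1,2) - i(0,-1) = (1, 2 + i).
A real fundamental pair from Re and Im of e^((-3+3i)t)v: X_1 = e^(-3t)(cos(3t)·(1,2) + sin(3t)·(0,-1)), X_2 = e^(-3t)(sin(3t)·(1,2) - cos(3t)·(0,-1)).
General solution: K_1X_1 + K_2X_2.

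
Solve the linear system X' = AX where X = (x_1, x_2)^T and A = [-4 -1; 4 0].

x_1(t) = -c_1e^(-2t) - c_2te^(-2t) + c_2e^(-2t), x_2(t) = 2c_1e^(-2t) + 2c_2te^(-2t) - c_2e^(-2t)

Coefficient matrix A = [[-4, -1], [4, 0]].
Characteristic polynomial det(A - λI) = λ^2 + 4λ + 4 = 0.
Single eigenvalue λ = -2 with algebraic multiplicity 2.
Eigenvector v = (-1,2); generalized eigenvector w with (A-λI)w=v is (1,-1).
General solution: e^(-2t)[c_1·v + c_2·(t·v + w)].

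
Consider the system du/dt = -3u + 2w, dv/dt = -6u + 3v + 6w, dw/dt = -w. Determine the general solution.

Coefficient matrix A = [[-3, 0, 2], [-6, 3, 6], [0, 0, -1]].
det(A - λI) = 0 gives eigenvalues λ = 3, -1, -3.
For λ=3: eigenvector (0,-1,0).
For λ=-1: eigenvector (1,0,1).
For λ=-3: eigenvector (1,1,0).
General solution: K_1e^(3t)(0,-1,0) + K_2e^(-t)(1,0,1) + K_3e^(-3t)(1,1,0).

u(t) = K_2e^(-t) + K_3e^(-3t), v(t) = -K_1e^(3t) + K_3e^(-3t), w(t) = K_2e^(-t)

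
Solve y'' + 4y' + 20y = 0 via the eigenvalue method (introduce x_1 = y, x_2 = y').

Let x_1 = y, x_2 = y'. Then x_1' = x_2 and x_2' = -20x_1 - 4x_2.
A = [[0,1],[-20,-4]]; det(A-λI) = λ^2 + 4λ + 20.
Eigenvalues λ = -2 ± 4i.

y(t) = C_1e^(-2t)cos(4t) + C_2e^(-2t)sin(4t)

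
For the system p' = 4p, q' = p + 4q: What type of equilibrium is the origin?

A = [[4,0],[1,4]]; det(A-λI) = λ^2 - 8λ + 16.
repeated λ = 4 with a single eigenvector.

unstable improper node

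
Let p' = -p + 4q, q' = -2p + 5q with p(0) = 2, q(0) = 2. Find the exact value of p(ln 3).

54

A = [[-1,4],[-2,5]]; eigenvalues λ = 3, 1.
Eigenvectors: (-1,-1) for λ=3, (-2,-1) for λ=1.
From the initial condition, c_1 = -2, c_2 = 0.
p(ln 3) = (-2)(3^3)(-1) + (0)(3^1)(-2) = 54.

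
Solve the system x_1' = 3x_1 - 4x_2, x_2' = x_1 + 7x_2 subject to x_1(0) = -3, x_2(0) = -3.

Coefficient matrix A = [[3, -4], [1, 7]].
Characteristic polynomial det(A - λI) = λ^2 - 10λ + 25 = 0.
Single eigenvalue λ = 5 with algebraic multiplicity 2.
Eigenvector v = (-2,1); generalized eigenvector w with (A-λI)w=v is (3,-1).
General solution: e^(5t)[c_1·v + c_2·(t·v + w)].
Applying x_1(0)=-3, x_2(0)=-3 gives c_1=-12, c_2=-9.

x_1(t) = 18te^(5t) - 3e^(5t), x_2(t) = -9te^(5t) - 3e^(5t)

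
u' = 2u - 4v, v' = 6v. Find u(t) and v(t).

u(t) = -C_1e^(2t) + C_2e^(6t), v(t) = -C_2e^(6t)

Coefficient matrix A = [[2, -4], [0, 6]].
Characteristic polynomial det(A - λI) = λ^2 - 8λ + 12 = 0.
Eigenvalues λ = 2, 6.
For λ=2: (A-λI) row 1 is [0, -4], so an eigenvector is (-1, 0).
For λ=6: (A-λI) row 1 is [-4, -4], so an eigenvector is (1, -1).
General solution: C_1e^(2t)(-1,0) + C_2e^(6t)(1,-1).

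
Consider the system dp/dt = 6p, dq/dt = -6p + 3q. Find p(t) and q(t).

Coefficient matrix A = [[6, 0], [-6, 3]].
Characteristic polynomial det(A - λI) = λ^2 - 9λ + 18 = 0.
Eigenvalues λ = 6, 3.
For λ=6: (A-λI) row 2 is [-6, -3], so an eigenvector is (-1, 2).
For λ=3: (A-λI) row 1 is [3, 0], so an eigenvector is (0, 1).
General solution: c_1e^(6t)(-1,2) + c_2e^(3t)(0,1).

p(t) = -c_1e^(6t), q(t) = 2c_1e^(6t) + c_2e^(3t)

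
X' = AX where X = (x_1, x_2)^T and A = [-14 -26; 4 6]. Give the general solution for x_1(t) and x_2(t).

Coefficient matrix A = [[-14, -26], [4, 6]].
Characteristic polynomial det(A - λI) = λ^2 + 8λ + 20 = 0.
Eigenvalues λ = -4 ± 2i (complex conjugate pair).
For λ=-4+2i: an eigenvector is (-3,1) - i(2,-1) = (-3 - 2i, 1 + i).
A real fundamental pair from Re and Im of e^((-4+2i)t)v: X_1 = e^(-4t)(cos(2t)·(-3,1) + sin(2t)·(2,-1)), X_2 = e^(-4t)(sin(2t)·(-3,1) - cos(2t)·(2,-1)).
General solution: c_1X_1 + c_2X_2.

x_1(t) = 2c_1e^(-4t)sin(2t) - 3c_1e^(-4t)cos(2t) - 3c_2e^(-4t)sin(2t) - 2c_2e^(-4t)cos(2t), x_2(t) = -c_1e^(-4t)sin(2t) + c_1e^(-4t)cos(2t) + c_2e^(-4t)sin(2t) + c_2e^(-4t)cos(2t)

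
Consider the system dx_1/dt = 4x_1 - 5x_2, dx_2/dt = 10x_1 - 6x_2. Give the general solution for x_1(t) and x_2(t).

Coefficient matrix A = [[4, -5], [10, -6]].
Characteristic polynomial det(A - λI) = λ^2 + 2λ + 26 = 0.
Eigenvalues λ = -1 ± 5i (complex conjugate pair).
For λ=-1+5i: an eigenvector is (0,-1) - i(1,1) = (0 - i, -1 - i).
A real fundamental pair from Re and Im of e^((-1+5i)t)v: X_1 = e^(-t)(cos(5t)·(0,-1) + sin(5t)·(1,1)), X_2 = e^(-t)(sin(5t)·(0,-1) - cos(5t)·(1,1)).
General solution: c_1X_1 + c_2X_2.

x_1(t) = c_1e^(-t)sin(5t) - c_2e^(-t)cos(5t), x_2(t) = c_1e^(-t)sin(5t) - c_1e^(-t)cos(5t) - c_2e^(-t)sin(5t) - c_2e^(-t)cos(5t)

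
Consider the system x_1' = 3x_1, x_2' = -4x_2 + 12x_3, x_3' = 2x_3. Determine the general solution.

x_1(t) = c_1e^(3t), x_2(t) = c_2e^(-4t) + 2c_3e^(2t), x_3(t) = c_3e^(2t)

Coefficient matrix A = [[3, 0, 0], [0, -4, 12], [0, 0, 2]].
det(A - λI) = 0 gives eigenvalues λ = 3, -4, 2.
For λ=3: eigenvector (1,0,0).
For λ=-4: eigenvector (0,1,0).
For λ=2: eigenvector (0,2,1).
General solution: c_1e^(3t)(1,0,0) + c_2e^(-4t)(0,1,0) + c_3e^(2t)(0,2,1).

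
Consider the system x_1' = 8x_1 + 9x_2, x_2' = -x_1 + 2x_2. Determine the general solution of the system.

Coefficient matrix A = [[8, 9], [-1, 2]].
Characteristic polynomial det(A - λI) = λ^2 - 10λ + 25 = 0.
Single eigenvalue λ = 5 with algebraic multiplicity 2.
Eigenvector v = (3,-1); generalized eigenvector w with (A-λI)w=v is (-2,1).
General solution: e^(5t)[C_1·v + C_2·(t·v + w)].

x_1(t) = 3C_1e^(5t) + 3C_2te^(5t) - 2C_2e^(5t), x_2(t) = -C_1e^(5t) - C_2te^(5t) + C_2e^(5t)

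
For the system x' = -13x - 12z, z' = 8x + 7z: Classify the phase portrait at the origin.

stable node

A = [[-13,-12],[8,7]]; det(A-λI) = λ^2 + 6λ + 5.
λ = -1, -5: both negative.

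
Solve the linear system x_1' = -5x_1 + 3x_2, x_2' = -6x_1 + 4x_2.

x_1(t) = C_1e^(t) - C_2e^(-2t), x_2(t) = 2C_1e^(t) - C_2e^(-2t)

Coefficient matrix A = [[-5, 3], [-6, 4]].
Characteristic polynomial det(A - λI) = λ^2 + λ - 2 = 0.
Eigenvalues λ = 1, -2.
For λ=1: (A-λI) row 1 is [-6, 3], so an eigenvector is (1, 2).
For λ=-2: (A-λI) row 1 is [-3, 3], so an eigenvector is (-1, -1).
General solution: C_1e^(t)(1,2) + C_2e^(-2t)(-1,-1).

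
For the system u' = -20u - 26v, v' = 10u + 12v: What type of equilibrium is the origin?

stable spiral

A = [[-20,-26],[10,12]]; det(A-λI) = λ^2 + 8λ + 20.
λ = -4 ± 2i: negative real part.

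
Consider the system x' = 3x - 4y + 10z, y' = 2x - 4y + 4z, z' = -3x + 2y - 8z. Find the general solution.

Coefficient matrix A = [[3, -4, 10], [2, -4, 4], [-3, 2, -8]].
det(A - λI) = 0 gives eigenvalues λ = -3, -4, -2.
For λ=-3: eigenvector (3,2,-1).
For λ=-4: eigenvector (2,1,-1).
For λ=-2: eigenvector (-2,0,1).
General solution: c_1e^(-3t)(3,2,-1) + c_2e^(-4t)(2,1,-1) + c_3e^(-2t)(-2,0,1).

x(t) = 3c_1e^(-3t) + 2c_2e^(-4t) - 2c_3e^(-2t), y(t) = 2c_1e^(-3t) + c_2e^(-4t), z(t) = -c_1e^(-3t) - c_2e^(-4t) + c_3e^(-2t)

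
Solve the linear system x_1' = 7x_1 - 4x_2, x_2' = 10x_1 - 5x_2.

x_1(t) = -C_1e^(t)sin(2t) - C_1e^(t)cos(2t) - C_2e^(t)sin(2t) + C_2e^(t)cos(2t), x_2(t) = -2C_1e^(t)sin(2t) - C_1e^(t)cos(2t) - C_2e^(t)sin(2t) + 2C_2e^(t)cos(2t)

Coefficient matrix A = [[7, -4], [10, -5]].
Characteristic polynomial det(A - λI) = λ^2 - 2λ + 5 = 0.
Eigenvalues λ = 1 ± 2i (complex conjugate pair).
For λ=1+2i: an eigenvector is (-1,-1) - i(-1,-2) = (-1 + i, -1 + 2i).
A real fundamental pair from Re and Im of e^((1+2i)t)v: X_1 = e^(t)(cos(2t)·(-1,-1) + sin(2t)·(-1,-2)), X_2 = e^(t)(sin(2t)·(-1,-1) - cos(2t)·(-1,-2)).
General solution: C_1X_1 + C_2X_2.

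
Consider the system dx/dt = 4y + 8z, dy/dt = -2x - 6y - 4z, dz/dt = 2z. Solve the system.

x(t) = 2K_1e^(-2t) - K_2e^(-4t) + 2K_3e^(2t), y(t) = -K_1e^(-2t) + K_2e^(-4t) - K_3e^(2t), z(t) = K_3e^(2t)

Coefficient matrix A = [[0, 4, 8], [-2, -6, -4], [0, 0, 2]].
det(A - λI) = 0 gives eigenvalues λ = -2, -4, 2.
For λ=-2: eigenvector (2,-1,0).
For λ=-4: eigenvector (-1,1,0).
For λ=2: eigenvector (2,-1,1).
General solution: K_1e^(-2t)(2,-1,0) + K_2e^(-4t)(-1,1,0) + K_3e^(2t)(2,-1,1).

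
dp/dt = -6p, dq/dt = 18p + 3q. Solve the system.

p(t) = c_2e^(-6t), q(t) = -c_1e^(3t) - 2c_2e^(-6t)

Coefficient matrix A = [[-6, 0], [18, 3]].
Characteristic polynomial det(A - λI) = λ^2 + 3λ - 18 = 0.
Eigenvalues λ = 3, -6.
For λ=3: (A-λI) row 1 is [-9, 0], so an eigenvector is (0, -1).
For λ=-6: (A-λI) row 2 is [18, 9], so an eigenvector is (1, -2).
General solution: c_1e^(3t)(0,-1) + c_2e^(-6t)(1,-2).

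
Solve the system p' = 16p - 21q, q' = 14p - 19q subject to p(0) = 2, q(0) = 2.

Coefficient matrix A = [[16, -21], [14, -19]].
Characteristic polynomial det(A - λI) = λ^2 + 3λ - 10 = 0.
Eigenvalues λ = 2, -5.
For λ=2: (A-λI) row 1 is [14, -21], so an eigenvector is (3, 2).
For λ=-5: (A-λI) row 1 is [21, -21], so an eigenvector is (1, 1).
General solution: K_1e^(2t)(3,2) + K_2e^(-5t)(1,1).
Applying p(0)=2, q(0)=2 gives K_1=0, K_2=2.

p(t) = 2e^(-5t), q(t) = 2e^(-5t)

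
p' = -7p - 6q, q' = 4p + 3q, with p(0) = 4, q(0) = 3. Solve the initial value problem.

p(t) = -17e^(-t) + 21e^(-3t), q(t) = 17e^(-t) - 14e^(-3t)

Coefficient matrix A = [[-7, -6], [4, 3]].
Characteristic polynomial det(A - λI) = λ^2 + 4λ + 3 = 0.
Eigenvalues λ = -1, -3.
For λ=-1: (A-λI) row 1 is [-6, -6], so an eigenvector is (1, -1).
For λ=-3: (A-λI) row 1 is [-4, -6], so an eigenvector is (-3, 2).
General solution: K_1e^(-t)(1,-1) + K_2e^(-3t)(-3,2).
Applying p(0)=4, q(0)=3 gives K_1=-17, K_2=-7.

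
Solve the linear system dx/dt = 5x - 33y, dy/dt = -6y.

x(t) = -c_1e^(5t) + 3c_2e^(-6t), y(t) = c_2e^(-6t)

Coefficient matrix A = [[5, -33], [0, -6]].
Characteristic polynomial det(A - λI) = λ^2 + λ - 30 = 0.
Eigenvalues λ = 5, -6.
For λ=5: (A-λI) row 1 is [0, -33], so an eigenvector is (-1, 0).
For λ=-6: (A-λI) row 1 is [11, -33], so an eigenvector is (3, 1).
General solution: c_1e^(5t)(-1,0) + c_2e^(-6t)(3,1).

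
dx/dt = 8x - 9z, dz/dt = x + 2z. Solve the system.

x(t) = 3K_1e^(5t) + 3K_2te^(5t) + K_2e^(5t), z(t) = K_1e^(5t) + K_2te^(5t)

Coefficient matrix A = [[8, -9], [1, 2]].
Characteristic polynomial det(A - λI) = λ^2 - 10λ + 25 = 0.
Single eigenvalue λ = 5 with algebraic multiplicity 2.
Eigenvector v = (3,1); generalized eigenvector w with (A-λI)w=v is (1,0).
General solution: e^(5t)[K_1·v + K_2·(t·v + w)].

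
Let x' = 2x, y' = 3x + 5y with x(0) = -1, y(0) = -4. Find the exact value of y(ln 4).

-5104

A = [[2,0],[3,5]]; eigenvalues λ = 2, 5.
Eigenvectors: (1,-1) for λ=2, (0,-1) for λ=5.
From the initial condition, c_1 = -1, c_2 = 5.
y(ln 4) = (-1)(4^2)(-1) + (5)(4^5)(-1) = -5104.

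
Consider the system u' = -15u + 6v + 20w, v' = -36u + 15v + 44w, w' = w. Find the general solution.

Coefficient matrix A = [[-15, 6, 20], [-36, 15, 44], [0, 0, 1]].
det(A - λI) = 0 gives eigenvalues λ = -3, 3, 1.
For λ=-3: eigenvector (1,2,0).
For λ=3: eigenvector (1,3,0).
For λ=1: eigenvector (2,2,1).
General solution: K_1e^(-3t)(1,2,0) + K_2e^(3t)(1,3,0) + K_3e^(t)(2,2,1).

u(t) = K_1e^(-3t) + K_2e^(3t) + 2K_3e^(t), v(t) = 2K_1e^(-3t) + 3K_2e^(3t) + 2K_3e^(t), w(t) = K_3e^(t)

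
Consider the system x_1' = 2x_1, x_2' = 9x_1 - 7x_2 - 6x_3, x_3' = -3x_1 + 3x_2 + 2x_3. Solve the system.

x_1(t) = K_2e^(2t), x_2(t) = -K_1e^(-t) + K_2e^(2t) - 2K_3e^(-4t), x_3(t) = K_1e^(-t) + K_3e^(-4t)

Coefficient matrix A = [[2, 0, 0], [9, -7, -6], [-3, 3, 2]].
det(A - λI) = 0 gives eigenvalues λ = -1, 2, -4.
For λ=-1: eigenvector (0,-1,1).
For λ=2: eigenvector (1,1,0).
For λ=-4: eigenvector (0,-2,1).
General solution: K_1e^(-t)(0,-1,1) + K_2e^(2t)(1,1,0) + K_3e^(-4t)(0,-2,1).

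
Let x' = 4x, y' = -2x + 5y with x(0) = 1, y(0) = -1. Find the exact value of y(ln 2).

A = [[4,0],[-2,5]]; eigenvalues λ = 5, 4.
Eigenvectors: (0,-1) for λ=5, (1,2) for λ=4.
From the initial condition, c_1 = 3, c_2 = 1.
y(ln 2) = (3)(2^5)(-1) + (1)(2^4)(2) = -64.

-64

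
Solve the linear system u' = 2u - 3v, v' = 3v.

u(t) = -3C_1e^(3t) - C_2e^(2t), v(t) = C_1e^(3t)

Coefficient matrix A = [[2, -3], [0, 3]].
Characteristic polynomial det(A - λI) = λ^2 - 5λ + 6 = 0.
Eigenvalues λ = 3, 2.
For λ=3: (A-λI) row 1 is [-1, -3], so an eigenvector is (-3, 1).
For λ=2: (A-λI) row 1 is [0, -3], so an eigenvector is (-1, 0).
General solution: C_1e^(3t)(-3,1) + C_2e^(2t)(-1,0).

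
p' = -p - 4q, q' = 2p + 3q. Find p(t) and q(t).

p(t) = -C_1e^(t)sin(2t) + C_1e^(t)cos(2t) + C_2e^(t)sin(2t) + C_2e^(t)cos(2t), q(t) = C_1e^(t)sin(2t) - C_2e^(t)cos(2t)

Coefficient matrix A = [[-1, -4], [2, 3]].
Characteristic polynomial det(A - λI) = λ^2 - 2λ + 5 = 0.
Eigenvalues λ = 1 ± 2i (complex conjugate pair).
For λ=1+2i: an eigenvector is (1,0) - i(-1,1) = (1 + i, 0 - i).
A real fundamental pair from Re and Im of e^((1+2i)t)v: X_1 = e^(t)(cos(2t)·(1,0) + sin(2t)·(-1,1)), X_2 = e^(t)(sin(2t)·(1,0) - cos(2t)·(-1,1)).
General solution: C_1X_1 + C_2X_2.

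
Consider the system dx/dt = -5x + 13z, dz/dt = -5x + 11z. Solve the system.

x(t) = 2K_1e^(3t)sin(t) + 3K_1e^(3t)cos(t) + 3K_2e^(3t)sin(t) - 2K_2e^(3t)cos(t), z(t) = K_1e^(3t)sin(t) + 2K_1e^(3t)cos(t) + 2K_2e^(3t)sin(t) - K_2e^(3t)cos(t)

Coefficient matrix A = [[-5, 13], [-5, 11]].
Characteristic polynomial det(A - λI) = λ^2 - 6λ + 10 = 0.
Eigenvalues λ = 3 ± i (complex conjugate pair).
For λ=3+i: an eigenvector is (3,2) - i(2,1) = (3 - 2i, 2 - i).
A real fundamental pair from Re and Im of e^((3+i)t)v: X_1 = e^(3t)(cos(t)·(3,2) + sin(t)·(2,1)), X_2 = e^(3t)(sin(t)·(3,2) - cos(t)·(2,1)).
General solution: K_1X_1 + K_2X_2.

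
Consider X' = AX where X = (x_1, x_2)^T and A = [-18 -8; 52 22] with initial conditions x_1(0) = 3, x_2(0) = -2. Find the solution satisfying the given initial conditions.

x_1(t) = -11e^(2t)sin(4t) + 3e^(2t)cos(4t), x_2(t) = 29e^(2t)sin(4t) - 2e^(2t)cos(4t)

Coefficient matrix A = [[-18, -8], [52, 22]].
Characteristic polynomial det(A - λI) = λ^2 - 4λ + 20 = 0.
Eigenvalues λ = 2 ± 4i (complex conjugate pair).
For λ=2+4i: an eigenvector is (1,-3) - i(1,-2) = (1 - i, -3 + 2i).
A real fundamental pair from Re and Im of e^((2+4i)t)v: X_1 = e^(2t)(cos(4t)·(1,-3) + sin(4t)·(1,-2)), X_2 = e^(2t)(sin(4t)·(1,-3) - cos(4t)·(1,-2)).
General solution: C_1X_1 + C_2X_2.
Applying x_1(0)=3, x_2(0)=-2 gives C_1=-4, C_2=-7.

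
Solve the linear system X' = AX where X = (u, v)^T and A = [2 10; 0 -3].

u(t) = K_1e^(2t) + 2K_2e^(-3t), v(t) = -K_2e^(-3t)

Coefficient matrix A = [[2, 10], [0, -3]].
Characteristic polynomial det(A - λI) = λ^2 + λ - 6 = 0.
Eigenvalues λ = 2, -3.
For λ=2: (A-λI) row 1 is [0, 10], so an eigenvector is (1, 0).
For λ=-3: (A-λI) row 1 is [5, 10], so an eigenvector is (2, -1).
General solution: K_1e^(2t)(1,0) + K_2e^(-3t)(2,-1).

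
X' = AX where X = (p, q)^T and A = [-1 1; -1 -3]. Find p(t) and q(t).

Coefficient matrix A = [[-1, 1], [-1, -3]].
Characteristic polynomial det(A - λI) = λ^2 + 4λ + 4 = 0.
Single eigenvalue λ = -2 with algebraic multiplicity 2.
Eigenvector v = (1,-1); generalized eigenvector w with (A-λI)w=v is (1,0).
General solution: e^(-2t)[C_1·v + C_2·(t·v + w)].

p(t) = C_1e^(-2t) + C_2te^(-2t) + C_2e^(-2t), q(t) = -C_1e^(-2t) - C_2te^(-2t)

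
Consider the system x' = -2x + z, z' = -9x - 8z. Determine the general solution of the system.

Coefficient matrix A = [[-2, 1], [-9, -8]].
Characteristic polynomial det(A - λI) = λ^2 + 10λ + 25 = 0.
Single eigenvalue λ = -5 with algebraic multiplicity 2.
Eigenvector v = (1,-3); generalized eigenvector w with (A-λI)w=v is (1,-2).
General solution: e^(-5t)[C_1·v + C_2·(t·v + w)].

x(t) = C_1e^(-5t) + C_2te^(-5t) + C_2e^(-5t), z(t) = -3C_1e^(-5t) - 3C_2te^(-5t) - 2C_2e^(-5t)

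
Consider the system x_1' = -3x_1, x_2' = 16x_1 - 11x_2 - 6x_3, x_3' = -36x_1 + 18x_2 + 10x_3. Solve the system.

x_1(t) = c_1e^(-3t), x_2(t) = 2c_1e^(-3t) + c_2e^(t) + 2c_3e^(-2t), x_3(t) = -2c_2e^(t) - 3c_3e^(-2t)

Coefficient matrix A = [[-3, 0, 0], [16, -11, -6], [-36, 18, 10]].
det(A - λI) = 0 gives eigenvalues λ = -3, 1, -2.
For λ=-3: eigenvector (1,2,0).
For λ=1: eigenvector (0,1,-2).
For λ=-2: eigenvector (0,2,-3).
General solution: c_1e^(-3t)(1,2,0) + c_2e^(t)(0,1,-2) + c_3e^(-2t)(0,2,-3).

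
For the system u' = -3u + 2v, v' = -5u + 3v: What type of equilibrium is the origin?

center

A = [[-3,2],[-5,3]]; det(A-λI) = λ^2 + 1.
λ = 0 ± i: zero real part.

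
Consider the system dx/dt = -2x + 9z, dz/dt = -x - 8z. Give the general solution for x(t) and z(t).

x(t) = 3C_1e^(-5t) + 3C_2te^(-5t) + C_2e^(-5t), z(t) = -C_1e^(-5t) - C_2te^(-5t)

Coefficient matrix A = [[-2, 9], [-1, -8]].
Characteristic polynomial det(A - λI) = λ^2 + 10λ + 25 = 0.
Single eigenvalue λ = -5 with algebraic multiplicity 2.
Eigenvector v = (3,-1); generalized eigenvector w with (A-λI)w=v is (1,0).
General solution: e^(-5t)[C_1·v + C_2·(t·v + w)].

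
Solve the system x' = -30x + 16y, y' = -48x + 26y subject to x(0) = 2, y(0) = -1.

Coefficient matrix A = [[-30, 16], [-48, 26]].
Characteristic polynomial det(A - λI) = λ^2 + 4λ - 12 = 0.
Eigenvalues λ = 2, -6.
For λ=2: (A-λI) row 1 is [-32, 16], so an eigenvector is (-1, -2).
For λ=-6: (A-λI) row 1 is [-24, 16], so an eigenvector is (-2, -3).
General solution: C_1e^(2t)(-1,-2) + C_2e^(-6t)(-2,-3).
Applying x(0)=2, y(0)=-1 gives C_1=8, C_2=-5.

x(t) = -8e^(2t) + 10e^(-6t), y(t) = -16e^(2t) + 15e^(-6t)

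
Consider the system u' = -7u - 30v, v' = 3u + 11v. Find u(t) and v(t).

u(t) = -K_1e^(2t)sin(3t) - 3K_1e^(2t)cos(3t) - 3K_2e^(2t)sin(3t) + K_2e^(2t)cos(3t), v(t) = K_1e^(2t)cos(3t) + K_2e^(2t)sin(3t)

Coefficient matrix A = [[-7, -30], [3, 11]].
Characteristic polynomial det(A - λI) = λ^2 - 4λ + 13 = 0.
Eigenvalues λ = 2 ± 3i (complex conjugate pair).
For λ=2+3i: an eigenvector is (-3,1) - i(-1,0) = (-3 + i, 1).
A real fundamental pair from Re and Im of e^((2+3i)t)v: X_1 = e^(2t)(cos(3t)·(-3,1) + sin(3t)·(-1,0)), X_2 = e^(2t)(sin(3t)·(-3,1) - cos(3t)·(-1,0)).
General solution: K_1X_1 + K_2X_2.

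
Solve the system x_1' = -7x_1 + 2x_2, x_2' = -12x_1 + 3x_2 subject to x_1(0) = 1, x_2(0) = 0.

x_1(t) = -2e^(-t) + 3e^(-3t), x_2(t) = -6e^(-t) + 6e^(-3t)

Coefficient matrix A = [[-7, 2], [-12, 3]].
Characteristic polynomial det(A - λI) = λ^2 + 4λ + 3 = 0.
Eigenvalues λ = -1, -3.
For λ=-1: (A-λI) row 1 is [-6, 2], so an eigenvector is (-1, -3).
For λ=-3: (A-λI) row 1 is [-4, 2], so an eigenvector is (-1, -2).
General solution: c_1e^(-t)(-1,-3) + c_2e^(-3t)(-1,-2).
Applying x_1(0)=1, x_2(0)=0 gives c_1=2, c_2=-3.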